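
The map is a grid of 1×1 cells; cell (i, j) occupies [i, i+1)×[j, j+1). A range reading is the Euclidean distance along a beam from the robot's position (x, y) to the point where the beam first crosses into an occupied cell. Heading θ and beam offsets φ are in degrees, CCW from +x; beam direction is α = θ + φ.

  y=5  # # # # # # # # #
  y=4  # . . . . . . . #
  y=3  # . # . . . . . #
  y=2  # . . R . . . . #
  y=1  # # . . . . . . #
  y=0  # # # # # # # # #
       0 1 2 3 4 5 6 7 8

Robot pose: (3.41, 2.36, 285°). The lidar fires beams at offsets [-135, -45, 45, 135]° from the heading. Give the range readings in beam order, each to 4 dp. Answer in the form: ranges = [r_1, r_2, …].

ranges = [1.2800, 1.5704, 2.7200, 3.0484]

beam 1: φ=-135°, α=150°
  d=(-0.8660,0.5000)  start (3,2)  tX=0.4734 tY=1.2800  stride 1/|dx|=1.1547 1/|dy|=2.0000
    cross x-line → (2,2), t=0.4734
    cross y-line → (2,3), t=1.2800 (wall)
  → r_1 = 1.2800
beam 2: φ=-45°, α=240°
  d=(-0.5000,-0.8660)  start (3,2)  tX=0.8200 tY=0.4157  stride 1/|dx|=2.0000 1/|dy|=1.1547
    cross y-line → (3,1), t=0.4157
    cross x-line → (2,1), t=0.8200
    cross y-line → (2,0), t=1.5704 (wall)
  → r_2 = 1.5704
beam 3: φ=45°, α=330°
  d=(0.8660,-0.5000)  start (3,2)  tX=0.6813 tY=0.7200  stride 1/|dx|=1.1547 1/|dy|=2.0000
    cross x-line → (4,2), t=0.6813
    cross y-line → (4,1), t=0.7200
    cross x-line → (5,1), t=1.8360
    cross y-line → (5,0), t=2.7200 (wall)
  → r_3 = 2.7200
beam 4: φ=135°, α=60°
  d=(0.5000,0.8660)  start (3,2)  tX=1.1800 tY=0.7390  stride 1/|dx|=2.0000 1/|dy|=1.1547
    cross y-line → (3,3), t=0.7390
    cross x-line → (4,3), t=1.1800
    cross y-line → (4,4), t=1.8937
    cross y-line → (4,5), t=3.0484 (wall)
  → r_4 = 3.0484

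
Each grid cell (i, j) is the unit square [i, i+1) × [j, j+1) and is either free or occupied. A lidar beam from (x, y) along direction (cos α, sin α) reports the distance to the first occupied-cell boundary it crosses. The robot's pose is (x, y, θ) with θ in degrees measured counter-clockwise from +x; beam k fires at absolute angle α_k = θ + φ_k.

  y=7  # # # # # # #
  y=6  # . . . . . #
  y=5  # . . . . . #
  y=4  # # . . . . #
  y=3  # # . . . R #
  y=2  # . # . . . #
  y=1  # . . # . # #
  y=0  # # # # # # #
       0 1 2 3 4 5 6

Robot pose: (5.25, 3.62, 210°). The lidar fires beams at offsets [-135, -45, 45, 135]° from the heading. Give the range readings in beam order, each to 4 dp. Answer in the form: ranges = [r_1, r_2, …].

beam 1: φ=-135°, α=75°
  direction (0.2588, 0.9659); cell (5,3); t to first gridline: x 2.8978, y 0.3934 (then +3.8637 / +1.0353)
    (5,4) via y @ 0.3934
    (5,5) via y @ 1.4287
    (5,6) via y @ 2.4640
    (6,6) via x @ 2.8978  # hit
  → r_1 = 2.8978
beam 2: φ=-45°, α=165°
  direction (-0.9659, 0.2588); cell (5,3); t to first gridline: x 0.2588, y 1.4682 (then +1.0353 / +3.8637)
    (4,3) via x @ 0.2588
    (3,3) via x @ 1.2941
    (3,4) via y @ 1.4682
    (2,4) via x @ 2.3294
    (1,4) via x @ 3.3646  # hit
  → r_2 = 3.3646
beam 3: φ=45°, α=255°
  direction (-0.2588, -0.9659); cell (5,3); t to first gridline: x 0.9659, y 0.6419 (then +3.8637 / +1.0353)
    (5,2) via y @ 0.6419
    (4,2) via x @ 0.9659
    (4,1) via y @ 1.6771
    (4,0) via y @ 2.7124  # hit
  → r_3 = 2.7124
beam 4: φ=135°, α=345°
  direction (0.9659, -0.2588); cell (5,3); t to first gridline: x 0.7765, y 2.3955 (then +1.0353 / +3.8637)
    (6,3) via x @ 0.7765  # hit
  → r_4 = 0.7765

ranges = [2.8978, 3.3646, 2.7124, 0.7765]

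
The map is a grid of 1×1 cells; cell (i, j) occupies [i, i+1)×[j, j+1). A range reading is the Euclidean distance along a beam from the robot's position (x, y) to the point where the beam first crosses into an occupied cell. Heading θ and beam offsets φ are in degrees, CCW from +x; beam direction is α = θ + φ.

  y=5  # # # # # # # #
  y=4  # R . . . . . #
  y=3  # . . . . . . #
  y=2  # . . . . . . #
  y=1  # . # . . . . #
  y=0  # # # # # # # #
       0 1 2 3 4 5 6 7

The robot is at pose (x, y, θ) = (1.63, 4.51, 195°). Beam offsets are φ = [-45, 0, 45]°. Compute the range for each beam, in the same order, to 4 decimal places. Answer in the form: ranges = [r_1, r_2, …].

ranges = [0.7275, 0.6522, 1.2600]

beam 1: φ=-45°, α=150°
  direction (-0.8660, 0.5000); cell (1,4); t to first gridline: x 0.7275, y 0.9800 (then +1.1547 / +2.0000)
    (0,4) via x @ 0.7275  # hit
  → r_1 = 0.7275
beam 2: φ=0°, α=195°
  direction (-0.9659, -0.2588); cell (1,4); t to first gridline: x 0.6522, y 1.9705 (then +1.0353 / +3.8637)
    (0,4) via x @ 0.6522  # hit
  → r_2 = 0.6522
beam 3: φ=45°, α=240°
  direction (-0.5000, -0.8660); cell (1,4); t to first gridline: x 1.2600, y 0.5889 (then +2.0000 / +1.1547)
    (1,3) via y @ 0.5889
    (0,3) via x @ 1.2600  # hit
  → r_3 = 1.2600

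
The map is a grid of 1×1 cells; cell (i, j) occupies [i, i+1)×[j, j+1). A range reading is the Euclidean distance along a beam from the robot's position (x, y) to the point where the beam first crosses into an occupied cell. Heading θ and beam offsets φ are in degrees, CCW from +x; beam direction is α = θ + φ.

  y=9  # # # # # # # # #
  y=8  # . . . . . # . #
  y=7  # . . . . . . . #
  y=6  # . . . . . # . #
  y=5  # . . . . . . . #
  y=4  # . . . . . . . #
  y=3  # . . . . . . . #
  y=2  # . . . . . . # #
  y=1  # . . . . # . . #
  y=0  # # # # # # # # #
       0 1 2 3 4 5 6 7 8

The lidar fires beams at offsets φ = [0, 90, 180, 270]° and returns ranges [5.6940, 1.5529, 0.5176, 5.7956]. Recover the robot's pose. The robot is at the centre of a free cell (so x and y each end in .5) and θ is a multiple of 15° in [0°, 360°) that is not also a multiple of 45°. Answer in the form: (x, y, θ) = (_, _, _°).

Candidates: 52 free-cell centres × 16 headings = 832 poses. Raycast each; keep the one whose scan matches to 4 dp.
  (2.5, 4.5, 285°): beam 1 = 3.6235 ≠ 5.6940 ✗
  (4.5, 8.5, 150°): beam 1 = 1.0000 ≠ 5.6940 ✗
  (3.5, 1.5, 285°): beam 1 = 0.5176 ≠ 5.6940 ✗
  …
  (6.5, 2.5, 165°): r_1=5.6940, r_2=1.5529, r_3=0.5176, r_4=5.7956 — all match ✓
Unique over the lattice → pose = (6.5, 2.5, 165°).

(x, y, θ) = (6.5, 2.5, 165°)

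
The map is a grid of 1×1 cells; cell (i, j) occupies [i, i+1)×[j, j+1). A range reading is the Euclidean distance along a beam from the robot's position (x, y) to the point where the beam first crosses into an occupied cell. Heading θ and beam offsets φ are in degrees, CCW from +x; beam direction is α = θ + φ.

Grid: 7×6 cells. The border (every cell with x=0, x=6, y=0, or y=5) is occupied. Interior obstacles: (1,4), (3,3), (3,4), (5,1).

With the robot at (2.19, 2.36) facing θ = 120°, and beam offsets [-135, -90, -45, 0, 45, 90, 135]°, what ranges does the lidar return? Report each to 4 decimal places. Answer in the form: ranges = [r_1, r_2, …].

ranges = [2.9091, 1.2800, 2.7331, 1.8937, 1.2320, 1.3741, 1.4080]

beam 1: φ=-135°, α=345°
  dir = (cos 345°, sin 345°) = (0.9659, -0.2588); from cell (2,2)
  next x-line at t=0.8386, next y-line at t=1.3909; Δt_x=1.0353, Δt_y=3.8637
    x: enter (3,2) at t=0.8386
    y: enter (3,1) at t=1.3909
    x: enter (4,1) at t=1.8738
    x: enter (5,1) at t=2.9091 ← occupied
  → r_1 = 2.9091
beam 2: φ=-90°, α=30°
  dir = (cos 30°, sin 30°) = (0.8660, 0.5000); from cell (2,2)
  next x-line at t=0.9353, next y-line at t=1.2800; Δt_x=1.1547, Δt_y=2.0000
    x: enter (3,2) at t=0.9353
    y: enter (3,3) at t=1.2800 ← occupied
  → r_2 = 1.2800
beam 3: φ=-45°, α=75°
  dir = (cos 75°, sin 75°) = (0.2588, 0.9659); from cell (2,2)
  next x-line at t=3.1296, next y-line at t=0.6626; Δt_x=3.8637, Δt_y=1.0353
    y: enter (2,3) at t=0.6626
    y: enter (2,4) at t=1.6979
    y: enter (2,5) at t=2.7331 ← occupied
  → r_3 = 2.7331
beam 4: φ=0°, α=120°
  dir = (cos 120°, sin 120°) = (-0.5000, 0.8660); from cell (2,2)
  next x-line at t=0.3800, next y-line at t=0.7390; Δt_x=2.0000, Δt_y=1.1547
    x: enter (1,2) at t=0.3800
    y: enter (1,3) at t=0.7390
    y: enter (1,4) at t=1.8937 ← occupied
  → r_4 = 1.8937
beam 5: φ=45°, α=165°
  dir = (cos 165°, sin 165°) = (-0.9659, 0.2588); from cell (2,2)
  next x-line at t=0.1967, next y-line at t=2.4728; Δt_x=1.0353, Δt_y=3.8637
    x: enter (1,2) at t=0.1967
    x: enter (0,2) at t=1.2320 ← occupied
  → r_5 = 1.2320
beam 6: φ=90°, α=210°
  dir = (cos 210°, sin 210°) = (-0.8660, -0.5000); from cell (2,2)
  next x-line at t=0.2194, next y-line at t=0.7200; Δt_x=1.1547, Δt_y=2.0000
    x: enter (1,2) at t=0.2194
    y: enter (1,1) at t=0.7200
    x: enter (0,1) at t=1.3741 ← occupied
  → r_6 = 1.3741
beam 7: φ=135°, α=255°
  dir = (cos 255°, sin 255°) = (-0.2588, -0.9659); from cell (2,2)
  next x-line at t=0.7341, next y-line at t=0.3727; Δt_x=3.8637, Δt_y=1.0353
    y: enter (2,1) at t=0.3727
    x: enter (1,1) at t=0.7341
    y: enter (1,0) at t=1.4080 ← occupied
  → r_7 = 1.4080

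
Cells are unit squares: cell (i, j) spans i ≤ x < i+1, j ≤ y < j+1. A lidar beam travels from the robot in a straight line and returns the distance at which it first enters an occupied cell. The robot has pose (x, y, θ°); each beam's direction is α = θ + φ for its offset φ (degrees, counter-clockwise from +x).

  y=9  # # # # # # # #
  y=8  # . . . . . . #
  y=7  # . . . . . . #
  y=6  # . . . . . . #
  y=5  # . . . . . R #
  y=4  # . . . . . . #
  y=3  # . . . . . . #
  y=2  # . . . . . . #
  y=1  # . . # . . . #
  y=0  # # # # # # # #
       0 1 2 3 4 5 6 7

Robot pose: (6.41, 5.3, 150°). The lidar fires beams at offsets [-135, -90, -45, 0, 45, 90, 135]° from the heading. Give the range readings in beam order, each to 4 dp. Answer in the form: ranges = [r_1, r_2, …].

ranges = [0.6108, 1.1800, 3.8305, 6.2469, 5.6008, 4.8200, 2.2796]

beam 1: φ=-135°, α=15°
  direction (0.9659, 0.2588); cell (6,5); t to first gridline: x 0.6108, y 2.7046 (then +1.0353 / +3.8637)
    (7,5) via x @ 0.6108  # hit
  → r_1 = 0.6108
beam 2: φ=-90°, α=60°
  direction (0.5000, 0.8660); cell (6,5); t to first gridline: x 1.1800, y 0.8083 (then +2.0000 / +1.1547)
    (6,6) via y @ 0.8083
    (7,6) via x @ 1.1800  # hit
  → r_2 = 1.1800
beam 3: φ=-45°, α=105°
  direction (-0.2588, 0.9659); cell (6,5); t to first gridline: x 1.5841, y 0.7247 (then +3.8637 / +1.0353)
    (6,6) via y @ 0.7247
    (5,6) via x @ 1.5841
    (5,7) via y @ 1.7600
    (5,8) via y @ 2.7952
    (5,9) via y @ 3.8305  # hit
  → r_3 = 3.8305
beam 4: φ=0°, α=150°
  direction (-0.8660, 0.5000); cell (6,5); t to first gridline: x 0.4734, y 1.4000 (then +1.1547 / +2.0000)
    (5,5) via x @ 0.4734
    (5,6) via y @ 1.4000
    (4,6) via x @ 1.6281
    (3,6) via x @ 2.7828
    (3,7) via y @ 3.4000
    (2,7) via x @ 3.9375
    (1,7) via x @ 5.0922
    (1,8) via y @ 5.4000
    (0,8) via x @ 6.2469  # hit
  → r_4 = 6.2469
beam 5: φ=45°, α=195°
  direction (-0.9659, -0.2588); cell (6,5); t to first gridline: x 0.4245, y 1.1591 (then +1.0353 / +3.8637)
    (5,5) via x @ 0.4245
    (5,4) via y @ 1.1591
    (4,4) via x @ 1.4597
    (3,4) via x @ 2.4950
    (2,4) via x @ 3.5303
    (1,4) via x @ 4.5656
    (1,3) via y @ 5.0228
    (0,3) via x @ 5.6008  # hit
  → r_5 = 5.6008
beam 6: φ=90°, α=240°
  direction (-0.5000, -0.8660); cell (6,5); t to first gridline: x 0.8200, y 0.3464 (then +2.0000 / +1.1547)
    (6,4) via y @ 0.3464
    (5,4) via x @ 0.8200
    (5,3) via y @ 1.5011
    (5,2) via y @ 2.6558
    (4,2) via x @ 2.8200
    (4,1) via y @ 3.8105
    (3,1) via x @ 4.8200  # hit
  → r_6 = 4.8200
beam 7: φ=135°, α=285°
  direction (0.2588, -0.9659); cell (6,5); t to first gridline: x 2.2796, y 0.3106 (then +3.8637 / +1.0353)
    (6,4) via y @ 0.3106
    (6,3) via y @ 1.3459
    (7,3) via x @ 2.2796  # hit
  → r_7 = 2.2796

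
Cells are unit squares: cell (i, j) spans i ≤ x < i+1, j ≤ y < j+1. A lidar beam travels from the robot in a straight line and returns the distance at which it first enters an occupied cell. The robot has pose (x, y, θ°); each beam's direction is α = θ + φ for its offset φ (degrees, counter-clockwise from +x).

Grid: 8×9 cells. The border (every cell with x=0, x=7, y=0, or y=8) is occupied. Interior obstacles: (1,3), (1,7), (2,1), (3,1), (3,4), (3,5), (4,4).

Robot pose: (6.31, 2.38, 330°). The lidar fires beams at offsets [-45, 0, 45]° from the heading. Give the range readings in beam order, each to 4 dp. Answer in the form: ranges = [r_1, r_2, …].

ranges = [1.4287, 0.7967, 0.7143]

beam 1: φ=-45°, α=285°
  direction (0.2588, -0.9659); cell (6,2); t to first gridline: x 2.6660, y 0.3934 (then +3.8637 / +1.0353)
    (6,1) via y @ 0.3934
    (6,0) via y @ 1.4287  # hit
  → r_1 = 1.4287
beam 2: φ=0°, α=330°
  direction (0.8660, -0.5000); cell (6,2); t to first gridline: x 0.7967, y 0.7600 (then +1.1547 / +2.0000)
    (6,1) via y @ 0.7600
    (7,1) via x @ 0.7967  # hit
  → r_2 = 0.7967
beam 3: φ=45°, α=15°
  direction (0.9659, 0.2588); cell (6,2); t to first gridline: x 0.7143, y 2.3955 (then +1.0353 / +3.8637)
    (7,2) via x @ 0.7143  # hit
  → r_3 = 0.7143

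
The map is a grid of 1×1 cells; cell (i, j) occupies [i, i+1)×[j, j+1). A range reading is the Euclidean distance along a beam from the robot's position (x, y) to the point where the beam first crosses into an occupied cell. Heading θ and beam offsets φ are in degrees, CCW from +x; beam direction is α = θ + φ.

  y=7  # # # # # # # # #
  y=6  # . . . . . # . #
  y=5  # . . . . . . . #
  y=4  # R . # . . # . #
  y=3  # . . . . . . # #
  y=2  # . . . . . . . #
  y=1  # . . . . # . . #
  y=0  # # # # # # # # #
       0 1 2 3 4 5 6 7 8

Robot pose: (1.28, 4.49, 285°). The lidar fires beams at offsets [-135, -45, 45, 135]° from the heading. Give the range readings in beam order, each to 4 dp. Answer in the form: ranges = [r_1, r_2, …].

ranges = [0.3233, 0.5600, 4.9800, 2.8983]

beam 1: φ=-135°, α=150°
  cosα=-0.8660 sinα=0.5000 | (1,4) | tMaxX 0.3233 tMaxY 1.0200 | tΔX 1.1547 tΔY 2.0000
    t=0.3233 [x] (0,4) — stop
  → r_1 = 0.3233
beam 2: φ=-45°, α=240°
  cosα=-0.5000 sinα=-0.8660 | (1,4) | tMaxX 0.5600 tMaxY 0.5658 | tΔX 2.0000 tΔY 1.1547
    t=0.5600 [x] (0,4) — stop
  → r_2 = 0.5600
beam 3: φ=45°, α=330°
  cosα=0.8660 sinα=-0.5000 | (1,4) | tMaxX 0.8314 tMaxY 0.9800 | tΔX 1.1547 tΔY 2.0000
    t=0.8314 [x] (2,4)
    t=0.9800 [y] (2,3)
    t=1.9861 [x] (3,3)
    t=2.9800 [y] (3,2)
    t=3.1408 [x] (4,2)
    t=4.2955 [x] (5,2)
    t=4.9800 [y] (5,1) — stop
  → r_3 = 4.9800
beam 4: φ=135°, α=60°
  cosα=0.5000 sinα=0.8660 | (1,4) | tMaxX 1.4400 tMaxY 0.5889 | tΔX 2.0000 tΔY 1.1547
    t=0.5889 [y] (1,5)
    t=1.4400 [x] (2,5)
    t=1.7436 [y] (2,6)
    t=2.8983 [y] (2,7) — stop
  → r_4 = 2.8983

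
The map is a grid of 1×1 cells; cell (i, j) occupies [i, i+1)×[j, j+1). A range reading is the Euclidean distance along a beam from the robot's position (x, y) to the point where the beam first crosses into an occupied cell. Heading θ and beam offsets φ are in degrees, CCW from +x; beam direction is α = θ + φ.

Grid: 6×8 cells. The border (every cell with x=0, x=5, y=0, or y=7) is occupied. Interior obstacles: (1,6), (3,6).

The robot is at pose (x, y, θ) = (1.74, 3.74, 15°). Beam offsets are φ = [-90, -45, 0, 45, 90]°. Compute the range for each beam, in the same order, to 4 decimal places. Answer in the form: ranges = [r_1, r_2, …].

ranges = [2.8367, 3.7643, 3.3750, 2.6096, 2.3397]

beam 1: φ=-90°, α=285°
  direction (0.2588, -0.9659); cell (1,3); t to first gridline: x 1.0046, y 0.7661 (then +3.8637 / +1.0353)
    (1,2) via y @ 0.7661
    (2,2) via x @ 1.0046
    (2,1) via y @ 1.8014
    (2,0) via y @ 2.8367  # hit
  → r_1 = 2.8367
beam 2: φ=-45°, α=330°
  direction (0.8660, -0.5000); cell (1,3); t to first gridline: x 0.3002, y 1.4800 (then +1.1547 / +2.0000)
    (2,3) via x @ 0.3002
    (3,3) via x @ 1.4549
    (3,2) via y @ 1.4800
    (4,2) via x @ 2.6096
    (4,1) via y @ 3.4800
    (5,1) via x @ 3.7643  # hit
  → r_2 = 3.7643
beam 3: φ=0°, α=15°
  direction (0.9659, 0.2588); cell (1,3); t to first gridline: x 0.2692, y 1.0046 (then +1.0353 / +3.8637)
    (2,3) via x @ 0.2692
    (2,4) via y @ 1.0046
    (3,4) via x @ 1.3044
    (4,4) via x @ 2.3397
    (5,4) via x @ 3.3750  # hit
  → r_3 = 3.3750
beam 4: φ=45°, α=60°
  direction (0.5000, 0.8660); cell (1,3); t to first gridline: x 0.5200, y 0.3002 (then +2.0000 / +1.1547)
    (1,4) via y @ 0.3002
    (2,4) via x @ 0.5200
    (2,5) via y @ 1.4549
    (3,5) via x @ 2.5200
    (3,6) via y @ 2.6096  # hit
  → r_4 = 2.6096
beam 5: φ=90°, α=105°
  direction (-0.2588, 0.9659); cell (1,3); t to first gridline: x 2.8591, y 0.2692 (then +3.8637 / +1.0353)
    (1,4) via y @ 0.2692
    (1,5) via y @ 1.3044
    (1,6) via y @ 2.3397  # hit
  → r_5 = 2.3397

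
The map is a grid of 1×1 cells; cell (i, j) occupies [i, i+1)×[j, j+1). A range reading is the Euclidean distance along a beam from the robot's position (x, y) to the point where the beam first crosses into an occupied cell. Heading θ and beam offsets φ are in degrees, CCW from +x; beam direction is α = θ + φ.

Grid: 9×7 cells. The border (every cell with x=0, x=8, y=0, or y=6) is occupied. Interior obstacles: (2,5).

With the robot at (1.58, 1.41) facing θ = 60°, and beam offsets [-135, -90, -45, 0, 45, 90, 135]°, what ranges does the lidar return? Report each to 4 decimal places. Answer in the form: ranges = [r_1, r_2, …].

ranges = [0.4245, 0.8200, 6.6465, 5.3001, 2.2409, 0.6697, 0.6005]

beam 1: φ=-135°, α=285°
  cosα=0.2588 sinα=-0.9659 | (1,1) | tMaxX 1.6228 tMaxY 0.4245 | tΔX 3.8637 tΔY 1.0353
    t=0.4245 [y] (1,0) — stop
  → r_1 = 0.4245
beam 2: φ=-90°, α=330°
  cosα=0.8660 sinα=-0.5000 | (1,1) | tMaxX 0.4850 tMaxY 0.8200 | tΔX 1.1547 tΔY 2.0000
    t=0.4850 [x] (2,1)
    t=0.8200 [y] (2,0) — stop
  → r_2 = 0.8200
beam 3: φ=-45°, α=15°
  cosα=0.9659 sinα=0.2588 | (1,1) | tMaxX 0.4348 tMaxY 2.2796 | tΔX 1.0353 tΔY 3.8637
    t=0.4348 [x] (2,1)
    t=1.4701 [x] (3,1)
    t=2.2796 [y] (3,2)
    t=2.5054 [x] (4,2)
    t=3.5406 [x] (5,2)
    t=4.5759 [x] (6,2)
    t=5.6112 [x] (7,2)
    t=6.1433 [y] (7,3)
    t=6.6465 [x] (8,3) — stop
  → r_3 = 6.6465
beam 4: φ=0°, α=60°
  cosα=0.5000 sinα=0.8660 | (1,1) | tMaxX 0.8400 tMaxY 0.6813 | tΔX 2.0000 tΔY 1.1547
    t=0.6813 [y] (1,2)
    t=0.8400 [x] (2,2)
    t=1.8360 [y] (2,3)
    t=2.8400 [x] (3,3)
    t=2.9907 [y] (3,4)
    t=4.1454 [y] (3,5)
    t=4.8400 [x] (4,5)
    t=5.3001 [y] (4,6) — stop
  → r_4 = 5.3001
beam 5: φ=45°, α=105°
  cosα=-0.2588 sinα=0.9659 | (1,1) | tMaxX 2.2409 tMaxY 0.6108 | tΔX 3.8637 tΔY 1.0353
    t=0.6108 [y] (1,2)
    t=1.6461 [y] (1,3)
    t=2.2409 [x] (0,3) — stop
  → r_5 = 2.2409
beam 6: φ=90°, α=150°
  cosα=-0.8660 sinα=0.5000 | (1,1) | tMaxX 0.6697 tMaxY 1.1800 | tΔX 1.1547 tΔY 2.0000
    t=0.6697 [x] (0,1) — stop
  → r_6 = 0.6697
beam 7: φ=135°, α=195°
  cosα=-0.9659 sinα=-0.2588 | (1,1) | tMaxX 0.6005 tMaxY 1.5841 | tΔX 1.0353 tΔY 3.8637
    t=0.6005 [x] (0,1) — stop
  → r_7 = 0.6005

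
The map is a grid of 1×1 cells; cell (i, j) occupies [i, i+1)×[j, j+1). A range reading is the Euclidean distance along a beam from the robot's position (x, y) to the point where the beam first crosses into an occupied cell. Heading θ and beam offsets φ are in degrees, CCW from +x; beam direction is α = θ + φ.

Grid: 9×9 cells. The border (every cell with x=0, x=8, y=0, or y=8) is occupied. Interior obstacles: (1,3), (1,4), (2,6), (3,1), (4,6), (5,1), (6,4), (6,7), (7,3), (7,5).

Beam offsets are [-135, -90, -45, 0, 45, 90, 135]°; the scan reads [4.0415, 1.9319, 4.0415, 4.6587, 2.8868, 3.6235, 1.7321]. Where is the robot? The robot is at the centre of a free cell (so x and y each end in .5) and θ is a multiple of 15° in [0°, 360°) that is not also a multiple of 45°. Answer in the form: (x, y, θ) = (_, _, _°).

Candidates: 39 free-cell centres × 16 headings = 624 poses. Raycast each; keep the one whose scan matches to 4 dp.
  (4.5, 2.5, 75°): beam 1 = 1.0000 ≠ 4.0415 ✗
  (5.5, 5.5, 60°): beam 1 = 4.6587 ≠ 4.0415 ✗
  (7.5, 7.5, 150°): beam 1 = 0.5176 ≠ 4.0415 ✗
  (2.5, 2.5, 255°): beam 1 = 1.0000 ≠ 4.0415 ✗
  …
  (4.5, 3.5, 105°): r_1=4.0415, r_2=1.9319, r_3=4.0415, r_4=4.6587, r_5=2.8868, r_6=3.6235, r_7=1.7321 — all match ✓
Unique over the lattice → pose = (4.5, 3.5, 105°).

(x, y, θ) = (4.5, 3.5, 105°)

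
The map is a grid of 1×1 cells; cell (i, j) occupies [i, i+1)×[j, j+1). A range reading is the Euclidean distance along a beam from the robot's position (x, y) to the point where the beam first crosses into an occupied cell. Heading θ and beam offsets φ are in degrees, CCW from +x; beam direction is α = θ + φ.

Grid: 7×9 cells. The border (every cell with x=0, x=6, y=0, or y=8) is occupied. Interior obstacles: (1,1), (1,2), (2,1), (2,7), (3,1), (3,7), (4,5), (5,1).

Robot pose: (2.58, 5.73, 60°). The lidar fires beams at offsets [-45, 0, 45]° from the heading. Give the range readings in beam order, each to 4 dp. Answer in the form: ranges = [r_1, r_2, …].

ranges = [3.5406, 1.4665, 1.3148]

beam 1: φ=-45°, α=15°
  d=(0.9659,0.2588)  start (2,5)  tX=0.4348 tY=1.0432  stride 1/|dx|=1.0353 1/|dy|=3.8637
    cross x-line → (3,5), t=0.4348
    cross y-line → (3,6), t=1.0432
    cross x-line → (4,6), t=1.4701
    cross x-line → (5,6), t=2.5054
    cross x-line → (6,6), t=3.5406 (wall)
  → r_1 = 3.5406
beam 2: φ=0°, α=60°
  d=(0.5000,0.8660)  start (2,5)  tX=0.8400 tY=0.3118  stride 1/|dx|=2.0000 1/|dy|=1.1547
    cross y-line → (2,6), t=0.3118
    cross x-line → (3,6), t=0.8400
    cross y-line → (3,7), t=1.4665 (wall)
  → r_2 = 1.4665
beam 3: φ=45°, α=105°
  d=(-0.2588,0.9659)  start (2,5)  tX=2.2409 tY=0.2795  stride 1/|dx|=3.8637 1/|dy|=1.0353
    cross y-line → (2,6), t=0.2795
    cross y-line → (2,7), t=1.3148 (wall)
  → r_3 = 1.3148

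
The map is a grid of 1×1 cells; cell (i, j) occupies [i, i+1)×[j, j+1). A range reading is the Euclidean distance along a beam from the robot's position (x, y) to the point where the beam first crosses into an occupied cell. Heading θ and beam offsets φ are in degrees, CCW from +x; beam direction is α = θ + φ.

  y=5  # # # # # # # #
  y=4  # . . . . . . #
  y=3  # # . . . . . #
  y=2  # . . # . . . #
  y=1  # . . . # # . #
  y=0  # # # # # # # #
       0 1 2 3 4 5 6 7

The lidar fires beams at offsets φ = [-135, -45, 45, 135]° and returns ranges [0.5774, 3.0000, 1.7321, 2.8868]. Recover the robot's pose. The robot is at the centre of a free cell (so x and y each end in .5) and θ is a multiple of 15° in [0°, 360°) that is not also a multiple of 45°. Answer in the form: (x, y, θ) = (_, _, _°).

Enumerate (i+0.5, j+0.5, θ) over the 20 free cells and 16 admissible headings. For each, cast all 4 beams and compare to the given ranges.
  (5.5, 3.5, 105°): beam 1 = 1.7321 ≠ 0.5774 ✗
  (3.5, 3.5, 240°): beam 1 = 1.5529 ≠ 0.5774 ✗
  (6.5, 3.5, 195°): beam 1 = 1.0000 ≠ 0.5774 ✗
  (3.5, 3.5, 120°): beam 1 = 3.6235 ≠ 0.5774 ✗
  (2.5, 1.5, 345°): beam 1 = 1.0000 ≠ 0.5774 ✗
  …
  (3.5, 3.5, 75°): r_1=0.5774, r_2=3.0000, r_3=1.7321, r_4=2.8868 — all match ✓
No second candidate reproduces the full scan.

(x, y, θ) = (3.5, 3.5, 75°)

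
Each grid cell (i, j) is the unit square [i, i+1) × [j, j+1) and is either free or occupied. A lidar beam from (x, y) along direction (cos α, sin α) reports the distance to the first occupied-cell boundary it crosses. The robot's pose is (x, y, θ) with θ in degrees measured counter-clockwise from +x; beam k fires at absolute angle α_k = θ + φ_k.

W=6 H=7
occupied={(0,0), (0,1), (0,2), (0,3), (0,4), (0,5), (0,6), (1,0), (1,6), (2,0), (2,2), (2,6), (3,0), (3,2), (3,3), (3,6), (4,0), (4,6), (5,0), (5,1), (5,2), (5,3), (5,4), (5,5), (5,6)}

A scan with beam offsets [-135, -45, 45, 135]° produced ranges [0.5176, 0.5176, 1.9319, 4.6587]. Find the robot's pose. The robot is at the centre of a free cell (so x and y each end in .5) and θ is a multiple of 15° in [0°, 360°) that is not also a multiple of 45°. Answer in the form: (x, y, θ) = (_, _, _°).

The pose lattice has 17·16 = 272 candidates. Test each by forward raycasting.
  (2.5, 4.5, 105°): beam 1 = 1.0000 ≠ 0.5176 ✗
  (4.5, 1.5, 330°): beam 1 = 1.9319 ≠ 0.5176 ✗
  (1.5, 1.5, 60°): beam 2 = 1.9319 ≠ 0.5176 ✗
  …
  (1.5, 1.5, 300°): r_1=0.5176, r_2=0.5176, r_3=1.9319, r_4=4.6587 — all match ✓
Unique over the lattice → pose = (1.5, 1.5, 300°).

(x, y, θ) = (1.5, 1.5, 300°)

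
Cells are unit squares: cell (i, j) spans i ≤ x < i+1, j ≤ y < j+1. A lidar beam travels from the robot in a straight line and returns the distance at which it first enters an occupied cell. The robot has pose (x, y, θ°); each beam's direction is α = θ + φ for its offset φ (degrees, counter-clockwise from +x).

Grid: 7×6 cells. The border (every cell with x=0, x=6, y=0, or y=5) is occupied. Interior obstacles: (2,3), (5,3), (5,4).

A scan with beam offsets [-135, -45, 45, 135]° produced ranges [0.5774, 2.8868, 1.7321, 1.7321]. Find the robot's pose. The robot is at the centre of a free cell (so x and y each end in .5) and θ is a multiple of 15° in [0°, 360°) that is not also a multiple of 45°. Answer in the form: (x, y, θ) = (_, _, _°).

Candidates: 17 free-cell centres × 16 headings = 272 poses. Raycast each; keep the one whose scan matches to 4 dp.
  (1.5, 3.5, 285°): beam 2 = 1.0000 ≠ 2.8868 ✗
  (2.5, 4.5, 75°): beam 2 = 1.0000 ≠ 2.8868 ✗
  (3.5, 1.5, 150°): beam 1 = 2.5882 ≠ 0.5774 ✗
  (1.5, 2.5, 30°): beam 1 = 1.5529 ≠ 0.5774 ✗
  (1.5, 1.5, 210°): beam 1 = 1.9319 ≠ 0.5774 ✗
  …
  (3.5, 3.5, 345°): r_1=0.5774, r_2=2.8868, r_3=1.7321, r_4=1.7321 — all match ✓
No second candidate reproduces the full scan.

(x, y, θ) = (3.5, 3.5, 345°)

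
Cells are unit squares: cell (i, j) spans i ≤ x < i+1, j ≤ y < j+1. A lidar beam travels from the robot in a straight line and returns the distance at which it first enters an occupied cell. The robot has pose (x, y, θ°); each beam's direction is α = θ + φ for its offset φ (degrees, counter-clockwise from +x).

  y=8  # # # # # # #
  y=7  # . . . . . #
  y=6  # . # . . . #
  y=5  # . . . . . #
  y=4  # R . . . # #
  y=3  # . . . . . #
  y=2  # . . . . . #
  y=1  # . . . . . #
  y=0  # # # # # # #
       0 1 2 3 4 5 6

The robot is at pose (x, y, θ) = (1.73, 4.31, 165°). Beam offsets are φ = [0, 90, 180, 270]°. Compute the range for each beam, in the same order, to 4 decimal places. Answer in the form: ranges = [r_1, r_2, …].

ranges = [0.7558, 2.8205, 4.4206, 1.7496]

beam 1: φ=0°, α=165°
  direction (-0.9659, 0.2588); cell (1,4); t to first gridline: x 0.7558, y 2.6660 (then +1.0353 / +3.8637)
    (0,4) via x @ 0.7558  # hit
  → r_1 = 0.7558
beam 2: φ=90°, α=255°
  direction (-0.2588, -0.9659); cell (1,4); t to first gridline: x 2.8205, y 0.3209 (then +3.8637 / +1.0353)
    (1,3) via y @ 0.3209
    (1,2) via y @ 1.3562
    (1,1) via y @ 2.3915
    (0,1) via x @ 2.8205  # hit
  → r_2 = 2.8205
beam 3: φ=180°, α=345°
  direction (0.9659, -0.2588); cell (1,4); t to first gridline: x 0.2795, y 1.1977 (then +1.0353 / +3.8637)
    (2,4) via x @ 0.2795
    (2,3) via y @ 1.1977
    (3,3) via x @ 1.3148
    (4,3) via x @ 2.3501
    (5,3) via x @ 3.3854
    (6,3) via x @ 4.4206  # hit
  → r_3 = 4.4206
beam 4: φ=270°, α=75°
  direction (0.2588, 0.9659); cell (1,4); t to first gridline: x 1.0432, y 0.7143 (then +3.8637 / +1.0353)
    (1,5) via y @ 0.7143
    (2,5) via x @ 1.0432
    (2,6) via y @ 1.7496  # hit
  → r_4 = 1.7496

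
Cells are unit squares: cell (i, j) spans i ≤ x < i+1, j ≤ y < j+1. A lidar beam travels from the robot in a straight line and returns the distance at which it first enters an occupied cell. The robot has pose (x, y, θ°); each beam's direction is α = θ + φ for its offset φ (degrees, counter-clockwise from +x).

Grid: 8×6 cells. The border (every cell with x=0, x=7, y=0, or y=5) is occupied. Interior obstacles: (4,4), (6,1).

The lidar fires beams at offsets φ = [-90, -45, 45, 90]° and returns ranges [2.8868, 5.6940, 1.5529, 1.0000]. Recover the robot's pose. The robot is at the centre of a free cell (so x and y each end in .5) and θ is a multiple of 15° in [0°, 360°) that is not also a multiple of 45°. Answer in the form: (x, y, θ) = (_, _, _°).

(x, y, θ) = (1.5, 3.5, 30°)

Candidates: 22 free-cell centres × 16 headings = 352 poses. Raycast each; keep the one whose scan matches to 4 dp.
  (6.5, 4.5, 330°): beam 1 = 4.0415 ≠ 2.8868 ✗
  (3.5, 2.5, 285°): beam 1 = 2.5882 ≠ 2.8868 ✗
  (4.5, 3.5, 300°): beam 1 = 4.0415 ≠ 2.8868 ✗
  …
  (1.5, 3.5, 30°): r_1=2.8868, r_2=5.6940, r_3=1.5529, r_4=1.0000 — all match ✓
Unique over the lattice → pose = (1.5, 3.5, 30°).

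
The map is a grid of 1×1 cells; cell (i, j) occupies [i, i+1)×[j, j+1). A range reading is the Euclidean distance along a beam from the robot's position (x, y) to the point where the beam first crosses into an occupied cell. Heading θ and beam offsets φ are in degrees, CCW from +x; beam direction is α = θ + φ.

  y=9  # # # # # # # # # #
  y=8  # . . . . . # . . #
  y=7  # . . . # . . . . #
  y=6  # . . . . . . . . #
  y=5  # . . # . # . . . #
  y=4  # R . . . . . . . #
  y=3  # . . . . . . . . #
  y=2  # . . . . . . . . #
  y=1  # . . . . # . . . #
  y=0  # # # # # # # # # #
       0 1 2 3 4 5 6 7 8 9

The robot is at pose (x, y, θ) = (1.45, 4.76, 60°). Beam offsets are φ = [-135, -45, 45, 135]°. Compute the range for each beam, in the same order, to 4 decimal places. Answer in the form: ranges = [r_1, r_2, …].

ranges = [3.8926, 1.6047, 1.7387, 0.4659]

beam 1: φ=-135°, α=285°
  cosα=0.2588 sinα=-0.9659 | (1,4) | tMaxX 2.1250 tMaxY 0.7868 | tΔX 3.8637 tΔY 1.0353
    t=0.7868 [y] (1,3)
    t=1.8221 [y] (1,2)
    t=2.1250 [x] (2,2)
    t=2.8574 [y] (2,1)
    t=3.8926 [y] (2,0) — stop
  → r_1 = 3.8926
beam 2: φ=-45°, α=15°
  cosα=0.9659 sinα=0.2588 | (1,4) | tMaxX 0.5694 tMaxY 0.9273 | tΔX 1.0353 tΔY 3.8637
    t=0.5694 [x] (2,4)
    t=0.9273 [y] (2,5)
    t=1.6047 [x] (3,5) — stop
  → r_2 = 1.6047
beam 3: φ=45°, α=105°
  cosα=-0.2588 sinα=0.9659 | (1,4) | tMaxX 1.7387 tMaxY 0.2485 | tΔX 3.8637 tΔY 1.0353
    t=0.2485 [y] (1,5)
    t=1.2837 [y] (1,6)
    t=1.7387 [x] (0,6) — stop
  → r_3 = 1.7387
beam 4: φ=135°, α=195°
  cosα=-0.9659 sinα=-0.2588 | (1,4) | tMaxX 0.4659 tMaxY 2.9364 | tΔX 1.0353 tΔY 3.8637
    t=0.4659 [x] (0,4) — stop
  → r_4 = 0.4659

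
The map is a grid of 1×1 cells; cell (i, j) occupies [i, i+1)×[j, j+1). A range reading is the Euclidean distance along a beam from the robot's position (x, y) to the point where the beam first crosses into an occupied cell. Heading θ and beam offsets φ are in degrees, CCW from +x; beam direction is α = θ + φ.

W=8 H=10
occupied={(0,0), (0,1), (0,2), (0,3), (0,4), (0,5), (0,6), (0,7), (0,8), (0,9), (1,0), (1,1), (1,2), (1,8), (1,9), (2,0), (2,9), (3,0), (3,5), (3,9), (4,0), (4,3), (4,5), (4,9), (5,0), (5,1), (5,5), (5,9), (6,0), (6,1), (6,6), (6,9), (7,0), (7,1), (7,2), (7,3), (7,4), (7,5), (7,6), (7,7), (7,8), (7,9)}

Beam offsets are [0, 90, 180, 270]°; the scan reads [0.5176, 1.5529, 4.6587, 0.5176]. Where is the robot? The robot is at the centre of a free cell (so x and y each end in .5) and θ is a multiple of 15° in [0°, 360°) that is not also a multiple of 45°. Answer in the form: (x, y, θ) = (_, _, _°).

(x, y, θ) = (6.5, 7.5, 345°)

Enumerate (i+0.5, j+0.5, θ) over the 38 free cells and 16 admissible headings. For each, cast all 4 beams and compare to the given ranges.
  (5.5, 6.5, 240°): beam 1 = 0.5774 ≠ 0.5176 ✗
  (2.5, 3.5, 345°): beam 1 = 1.5529 ≠ 0.5176 ✗
  (2.5, 2.5, 240°): beam 1 = 1.0000 ≠ 0.5176 ✗
  …
  (6.5, 7.5, 345°): r_1=0.5176, r_2=1.5529, r_3=4.6587, r_4=0.5176 — all match ✓
Only this pose fits every beam.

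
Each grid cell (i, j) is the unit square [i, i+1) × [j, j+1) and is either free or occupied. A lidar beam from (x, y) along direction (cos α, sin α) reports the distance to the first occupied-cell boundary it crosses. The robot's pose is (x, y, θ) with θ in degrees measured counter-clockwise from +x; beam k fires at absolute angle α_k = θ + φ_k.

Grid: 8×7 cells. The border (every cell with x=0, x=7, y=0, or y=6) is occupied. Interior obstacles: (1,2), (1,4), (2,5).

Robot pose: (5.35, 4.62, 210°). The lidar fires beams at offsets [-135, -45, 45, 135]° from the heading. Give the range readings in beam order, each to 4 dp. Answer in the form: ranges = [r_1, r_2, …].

beam 1: φ=-135°, α=75°
  cosα=0.2588 sinα=0.9659 | (5,4) | tMaxX 2.5114 tMaxY 0.3934 | tΔX 3.8637 tΔY 1.0353
    t=0.3934 [y] (5,5)
    t=1.4287 [y] (5,6) — stop
  → r_1 = 1.4287
beam 2: φ=-45°, α=165°
  cosα=-0.9659 sinα=0.2588 | (5,4) | tMaxX 0.3623 tMaxY 1.4682 | tΔX 1.0353 tΔY 3.8637
    t=0.3623 [x] (4,4)
    t=1.3976 [x] (3,4)
    t=1.4682 [y] (3,5)
    t=2.4329 [x] (2,5) — stop
  → r_2 = 2.4329
beam 3: φ=45°, α=255°
  cosα=-0.2588 sinα=-0.9659 | (5,4) | tMaxX 1.3523 tMaxY 0.6419 | tΔX 3.8637 tΔY 1.0353
    t=0.6419 [y] (5,3)
    t=1.3523 [x] (4,3)
    t=1.6771 [y] (4,2)
    t=2.7124 [y] (4,1)
    t=3.7477 [y] (4,0) — stop
  → r_3 = 3.7477
beam 4: φ=135°, α=345°
  cosα=0.9659 sinα=-0.2588 | (5,4) | tMaxX 0.6729 tMaxY 2.3955 | tΔX 1.0353 tΔY 3.8637
    t=0.6729 [x] (6,4)
    t=1.7082 [x] (7,4) — stop
  → r_4 = 1.7082

ranges = [1.4287, 2.4329, 3.7477, 1.7082]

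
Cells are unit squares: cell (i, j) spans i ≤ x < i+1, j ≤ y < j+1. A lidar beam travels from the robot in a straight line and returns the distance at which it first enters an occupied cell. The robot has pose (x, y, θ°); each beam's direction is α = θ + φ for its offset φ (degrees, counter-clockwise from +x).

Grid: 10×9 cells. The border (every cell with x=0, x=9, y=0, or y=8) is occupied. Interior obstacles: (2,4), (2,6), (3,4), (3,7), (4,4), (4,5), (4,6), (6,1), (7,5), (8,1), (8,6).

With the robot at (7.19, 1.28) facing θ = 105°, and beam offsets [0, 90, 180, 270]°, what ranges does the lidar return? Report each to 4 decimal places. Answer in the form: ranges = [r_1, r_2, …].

beam 1: φ=0°, α=105°
  dir = (cos 105°, sin 105°) = (-0.2588, 0.9659); from cell (7,1)
  next x-line at t=0.7341, next y-line at t=0.7454; Δt_x=3.8637, Δt_y=1.0353
    x: enter (6,1) at t=0.7341 ← occupied
  → r_1 = 0.7341
beam 2: φ=90°, α=195°
  dir = (cos 195°, sin 195°) = (-0.9659, -0.2588); from cell (7,1)
  next x-line at t=0.1967, next y-line at t=1.0818; Δt_x=1.0353, Δt_y=3.8637
    x: enter (6,1) at t=0.1967 ← occupied
  → r_2 = 0.1967
beam 3: φ=180°, α=285°
  dir = (cos 285°, sin 285°) = (0.2588, -0.9659); from cell (7,1)
  next x-line at t=3.1296, next y-line at t=0.2899; Δt_x=3.8637, Δt_y=1.0353
    y: enter (7,0) at t=0.2899 ← occupied
  → r_3 = 0.2899
beam 4: φ=270°, α=15°
  dir = (cos 15°, sin 15°) = (0.9659, 0.2588); from cell (7,1)
  next x-line at t=0.8386, next y-line at t=2.7819; Δt_x=1.0353, Δt_y=3.8637
    x: enter (8,1) at t=0.8386 ← occupied
  → r_4 = 0.8386

ranges = [0.7341, 0.1967, 0.2899, 0.8386]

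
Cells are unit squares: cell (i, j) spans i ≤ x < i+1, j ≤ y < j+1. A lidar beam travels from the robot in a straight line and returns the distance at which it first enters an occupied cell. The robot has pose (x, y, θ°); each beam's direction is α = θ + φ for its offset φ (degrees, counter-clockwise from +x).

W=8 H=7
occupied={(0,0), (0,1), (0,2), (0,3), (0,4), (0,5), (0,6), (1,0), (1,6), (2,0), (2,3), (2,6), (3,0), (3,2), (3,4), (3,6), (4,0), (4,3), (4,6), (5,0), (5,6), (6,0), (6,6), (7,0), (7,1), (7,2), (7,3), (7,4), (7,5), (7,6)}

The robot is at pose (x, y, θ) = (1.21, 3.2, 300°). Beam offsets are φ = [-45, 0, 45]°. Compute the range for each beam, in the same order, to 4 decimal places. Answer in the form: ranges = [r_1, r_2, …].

beam 1: φ=-45°, α=255°
  dir = (cos 255°, sin 255°) = (-0.2588, -0.9659); from cell (1,3)
  next x-line at t=0.8114, next y-line at t=0.2071; Δt_x=3.8637, Δt_y=1.0353
    y: enter (1,2) at t=0.2071
    x: enter (0,2) at t=0.8114 ← occupied
  → r_1 = 0.8114
beam 2: φ=0°, α=300°
  dir = (cos 300°, sin 300°) = (0.5000, -0.8660); from cell (1,3)
  next x-line at t=1.5800, next y-line at t=0.2309; Δt_x=2.0000, Δt_y=1.1547
    y: enter (1,2) at t=0.2309
    y: enter (1,1) at t=1.3856
    x: enter (2,1) at t=1.5800
    y: enter (2,0) at t=2.5403 ← occupied
  → r_2 = 2.5403
beam 3: φ=45°, α=345°
  dir = (cos 345°, sin 345°) = (0.9659, -0.2588); from cell (1,3)
  next x-line at t=0.8179, next y-line at t=0.7727; Δt_x=1.0353, Δt_y=3.8637
    y: enter (1,2) at t=0.7727
    x: enter (2,2) at t=0.8179
    x: enter (3,2) at t=1.8531 ← occupied
  → r_3 = 1.8531

ranges = [0.8114, 2.5403, 1.8531]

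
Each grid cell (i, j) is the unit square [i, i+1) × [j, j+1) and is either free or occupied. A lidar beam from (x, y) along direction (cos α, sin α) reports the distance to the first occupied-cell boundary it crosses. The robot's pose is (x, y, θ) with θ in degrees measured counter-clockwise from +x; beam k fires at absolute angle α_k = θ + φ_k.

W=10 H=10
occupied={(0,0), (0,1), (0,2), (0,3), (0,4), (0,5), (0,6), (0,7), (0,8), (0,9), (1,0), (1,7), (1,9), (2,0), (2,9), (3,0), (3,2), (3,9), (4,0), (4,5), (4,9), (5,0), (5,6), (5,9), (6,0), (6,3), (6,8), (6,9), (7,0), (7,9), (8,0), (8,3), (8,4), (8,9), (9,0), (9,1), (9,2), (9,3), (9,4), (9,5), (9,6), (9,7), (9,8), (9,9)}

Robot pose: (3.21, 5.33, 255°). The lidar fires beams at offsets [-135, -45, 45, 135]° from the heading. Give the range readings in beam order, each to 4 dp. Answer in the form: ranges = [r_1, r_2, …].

beam 1: φ=-135°, α=120°
  d=(-0.5000,0.8660)  start (3,5)  tX=0.4200 tY=0.7736  stride 1/|dx|=2.0000 1/|dy|=1.1547
    cross x-line → (2,5), t=0.4200
    cross y-line → (2,6), t=0.7736
    cross y-line → (2,7), t=1.9283
    cross x-line → (1,7), t=2.4200 (wall)
  → r_1 = 2.4200
beam 2: φ=-45°, α=210°
  d=(-0.8660,-0.5000)  start (3,5)  tX=0.2425 tY=0.6600  stride 1/|dx|=1.1547 1/|dy|=2.0000
    cross x-line → (2,5), t=0.2425
    cross y-line → (2,4), t=0.6600
    cross x-line → (1,4), t=1.3972
    cross x-line → (0,4), t=2.5519 (wall)
  → r_2 = 2.5519
beam 3: φ=45°, α=300°
  d=(0.5000,-0.8660)  start (3,5)  tX=1.5800 tY=0.3811  stride 1/|dx|=2.0000 1/|dy|=1.1547
    cross y-line → (3,4), t=0.3811
    cross y-line → (3,3), t=1.5358
    cross x-line → (4,3), t=1.5800
    cross y-line → (4,2), t=2.6905
    cross x-line → (5,2), t=3.5800
    cross y-line → (5,1), t=3.8452
    cross y-line → (5,0), t=4.9999 (wall)
  → r_3 = 4.9999
beam 4: φ=135°, α=30°
  d=(0.8660,0.5000)  start (3,5)  tX=0.9122 tY=1.3400  stride 1/|dx|=1.1547 1/|dy|=2.0000
    cross x-line → (4,5), t=0.9122 (wall)
  → r_4 = 0.9122

ranges = [2.4200, 2.5519, 4.9999, 0.9122]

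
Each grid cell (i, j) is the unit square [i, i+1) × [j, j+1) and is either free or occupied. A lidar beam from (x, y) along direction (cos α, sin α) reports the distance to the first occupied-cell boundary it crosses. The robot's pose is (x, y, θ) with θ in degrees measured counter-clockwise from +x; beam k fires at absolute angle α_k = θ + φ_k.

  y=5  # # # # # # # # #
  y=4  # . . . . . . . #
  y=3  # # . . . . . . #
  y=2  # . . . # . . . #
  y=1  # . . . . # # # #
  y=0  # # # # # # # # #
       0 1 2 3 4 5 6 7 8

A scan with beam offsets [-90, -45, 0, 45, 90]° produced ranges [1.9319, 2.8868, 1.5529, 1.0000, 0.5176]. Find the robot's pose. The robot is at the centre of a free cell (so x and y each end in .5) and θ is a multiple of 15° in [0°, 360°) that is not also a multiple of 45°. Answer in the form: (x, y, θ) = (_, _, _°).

(x, y, θ) = (1.5, 1.5, 75°)

The pose lattice has 23·16 = 368 candidates. Test each by forward raycasting.
  (3.5, 2.5, 210°): beam 1 = 2.8868 ≠ 1.9319 ✗
  (6.5, 2.5, 285°): beam 1 = 1.5529 ≠ 1.9319 ✗
  (2.5, 3.5, 195°): beam 1 = 1.5529 ≠ 1.9319 ✗
  …
  (1.5, 1.5, 75°): r_1=1.9319, r_2=2.8868, r_3=1.5529, r_4=1.0000, r_5=0.5176 — all match ✓
Only this pose fits every beam.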